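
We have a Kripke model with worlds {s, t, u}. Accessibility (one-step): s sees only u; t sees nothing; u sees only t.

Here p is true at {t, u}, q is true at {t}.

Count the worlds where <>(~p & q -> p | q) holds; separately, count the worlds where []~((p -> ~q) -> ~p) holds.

For <>(~p & q -> p | q):
s: successors {u}; ~p & q -> p | q there: u:T. ✓
t: no successors, so <>(~p & q -> p | q) fails. ✗
u: successors {t}; ~p & q -> p | q there: t:T. ✓
— 2 worlds.
For []~((p -> ~q) -> ~p):
s: successors {u}; ~((p -> ~q) -> ~p) there: u:T. ✓
t: no successors, so []~((p -> ~q) -> ~p) holds vacuously. ✓
u: successors {t}; ~((p -> ~q) -> ~p) there: t:F. ✗
— 2 worlds.

2 and 2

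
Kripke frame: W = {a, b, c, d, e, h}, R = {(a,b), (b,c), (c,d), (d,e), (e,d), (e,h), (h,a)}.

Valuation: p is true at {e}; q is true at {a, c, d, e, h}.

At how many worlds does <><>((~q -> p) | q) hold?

5

a: successors {b}; <>((~q -> p) | q) there: b:T. ✓
b: successors {c}; <>((~q -> p) | q) there: c:T. ✓
c: successors {d}; <>((~q -> p) | q) there: d:T. ✓
d: successors {e}; <>((~q -> p) | q) there: e:T. ✓
e: successors {d, h}; <>((~q -> p) | q) there: d:T, h:T. ✓
h: successors {a}; <>((~q -> p) | q) there: a:F. ✗
Satisfying worlds: {a, b, c, d, e}.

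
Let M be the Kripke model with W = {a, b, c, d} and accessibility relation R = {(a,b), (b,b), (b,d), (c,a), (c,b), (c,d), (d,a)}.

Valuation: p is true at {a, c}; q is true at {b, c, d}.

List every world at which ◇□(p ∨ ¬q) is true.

a: successors {b}; □(p ∨ ¬q) there: b:F. ✗
b: successors {b, d}; □(p ∨ ¬q) there: b:F, d:T. ✓
c: successors {a, b, d}; □(p ∨ ¬q) there: a:F, b:F, d:T. ✓
d: successors {a}; □(p ∨ ¬q) there: a:F. ✗

{b, c}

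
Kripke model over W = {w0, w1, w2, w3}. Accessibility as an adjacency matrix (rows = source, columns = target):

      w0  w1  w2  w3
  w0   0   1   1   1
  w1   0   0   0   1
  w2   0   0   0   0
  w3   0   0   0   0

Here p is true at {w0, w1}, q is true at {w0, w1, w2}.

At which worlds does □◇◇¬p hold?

{w2, w3}

w0: successors {w1, w2, w3}; ◇◇¬p there: w1:F, w2:F, w3:F. ✗
w1: successors {w3}; ◇◇¬p there: w3:F. ✗
w2: no successors, so □◇◇¬p holds vacuously. ✓
w3: no successors, so □◇◇¬p holds vacuously. ✓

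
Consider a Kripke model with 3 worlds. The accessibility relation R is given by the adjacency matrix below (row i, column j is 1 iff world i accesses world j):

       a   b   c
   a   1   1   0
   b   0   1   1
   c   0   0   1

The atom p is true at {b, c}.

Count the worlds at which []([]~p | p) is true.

2

a: successors {a, b}; []~p | p there: a:F, b:T. ✗
b: successors {b, c}; []~p | p there: b:T, c:T. ✓
c: successors {c}; []~p | p there: c:T. ✓
Satisfying worlds: {b, c}.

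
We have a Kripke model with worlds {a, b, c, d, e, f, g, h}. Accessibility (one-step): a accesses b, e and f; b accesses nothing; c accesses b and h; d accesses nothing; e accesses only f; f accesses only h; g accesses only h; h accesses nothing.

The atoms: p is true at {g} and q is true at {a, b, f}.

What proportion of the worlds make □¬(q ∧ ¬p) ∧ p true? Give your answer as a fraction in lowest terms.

1/8

a: □¬(q ∧ ¬p) is F, p is F. ✗
b: □¬(q ∧ ¬p) is T, p is F. ✗
c: □¬(q ∧ ¬p) is F, p is F. ✗
d: □¬(q ∧ ¬p) is T, p is F. ✗
e: □¬(q ∧ ¬p) is F, p is F. ✗
f: □¬(q ∧ ¬p) is T, p is F. ✗
g: □¬(q ∧ ¬p) is T, p is T. ✓
h: □¬(q ∧ ¬p) is T, p is F. ✗
That's 1 of 8 worlds, so 1/8.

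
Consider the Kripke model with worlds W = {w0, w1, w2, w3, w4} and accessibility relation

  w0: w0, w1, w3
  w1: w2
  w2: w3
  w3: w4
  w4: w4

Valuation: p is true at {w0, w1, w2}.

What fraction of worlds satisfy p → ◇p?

4/5

w0: p is T, ◇p is T. ✓
w1: p is T, ◇p is T. ✓
w2: p is T, ◇p is F. ✗
w3: p is F, ◇p is F. ✓
w4: p is F, ◇p is F. ✓
That's 4 of 5 worlds, so 4/5.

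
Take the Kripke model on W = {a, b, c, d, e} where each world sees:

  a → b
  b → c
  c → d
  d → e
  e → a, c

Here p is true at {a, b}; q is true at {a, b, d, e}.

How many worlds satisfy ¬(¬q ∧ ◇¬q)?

a: ¬q ∧ ◇¬q is F. ✓
b: ¬q ∧ ◇¬q is F. ✓
c: ¬q ∧ ◇¬q is F. ✓
d: ¬q ∧ ◇¬q is F. ✓
e: ¬q ∧ ◇¬q is F. ✓
Satisfying worlds: {a, b, c, d, e}.

5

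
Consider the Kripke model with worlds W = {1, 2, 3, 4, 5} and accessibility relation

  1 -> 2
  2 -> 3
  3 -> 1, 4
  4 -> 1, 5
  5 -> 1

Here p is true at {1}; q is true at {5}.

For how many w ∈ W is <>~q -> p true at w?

1

1: <>~q is T, p is T. ✓
2: <>~q is T, p is F. ✗
3: <>~q is T, p is F. ✗
4: <>~q is T, p is F. ✗
5: <>~q is T, p is F. ✗
Satisfying worlds: {1}.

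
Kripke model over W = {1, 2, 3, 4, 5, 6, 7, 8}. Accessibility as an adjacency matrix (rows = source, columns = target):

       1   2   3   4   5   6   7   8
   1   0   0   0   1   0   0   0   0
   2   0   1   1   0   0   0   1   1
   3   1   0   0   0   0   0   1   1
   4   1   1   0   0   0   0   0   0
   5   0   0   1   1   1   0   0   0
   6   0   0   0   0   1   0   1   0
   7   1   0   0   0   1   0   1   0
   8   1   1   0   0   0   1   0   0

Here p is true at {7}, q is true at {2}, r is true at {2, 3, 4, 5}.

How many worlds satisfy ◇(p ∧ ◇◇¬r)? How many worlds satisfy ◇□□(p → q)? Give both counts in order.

For ◇(p ∧ ◇◇¬r):
1: successors {4}; p ∧ ◇◇¬r there: 4:F. ✗
2: successors {2, 3, 7, 8}; p ∧ ◇◇¬r there: 2:F, 3:F, 7:T, 8:F. ✓
3: successors {1, 7, 8}; p ∧ ◇◇¬r there: 1:F, 7:T, 8:F. ✓
4: successors {1, 2}; p ∧ ◇◇¬r there: 1:F, 2:F. ✗
5: successors {3, 4, 5}; p ∧ ◇◇¬r there: 3:F, 4:F, 5:F. ✗
6: successors {5, 7}; p ∧ ◇◇¬r there: 5:F, 7:T. ✓
7: successors {1, 5, 7}; p ∧ ◇◇¬r there: 1:F, 5:F, 7:T. ✓
8: successors {1, 2, 6}; p ∧ ◇◇¬r there: 1:F, 2:F, 6:F. ✗
— 4 worlds.
For ◇□□(p → q):
1: successors {4}; □□(p → q) there: 4:F. ✗
2: successors {2, 3, 7, 8}; □□(p → q) there: 2:F, 3:F, 7:F, 8:F. ✗
3: successors {1, 7, 8}; □□(p → q) there: 1:T, 7:F, 8:F. ✓
4: successors {1, 2}; □□(p → q) there: 1:T, 2:F. ✓
5: successors {3, 4, 5}; □□(p → q) there: 3:F, 4:F, 5:F. ✗
6: successors {5, 7}; □□(p → q) there: 5:F, 7:F. ✗
7: successors {1, 5, 7}; □□(p → q) there: 1:T, 5:F, 7:F. ✓
8: successors {1, 2, 6}; □□(p → q) there: 1:T, 2:F, 6:F. ✓
— 4 worlds.

4 and 4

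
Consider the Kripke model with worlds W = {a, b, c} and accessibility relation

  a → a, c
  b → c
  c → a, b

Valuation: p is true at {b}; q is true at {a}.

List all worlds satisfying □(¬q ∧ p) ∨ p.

a: □(¬q ∧ p) is F, p is F. ✗
b: □(¬q ∧ p) is F, p is T. ✓
c: □(¬q ∧ p) is F, p is F. ✗

{b}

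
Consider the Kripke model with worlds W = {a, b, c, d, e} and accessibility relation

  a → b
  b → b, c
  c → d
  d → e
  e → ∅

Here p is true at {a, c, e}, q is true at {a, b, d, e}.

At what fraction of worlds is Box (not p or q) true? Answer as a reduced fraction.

a: successors {b}; not p or q there: b:T. ✓
b: successors {b, c}; not p or q there: b:T, c:F. ✗
c: successors {d}; not p or q there: d:T. ✓
d: successors {e}; not p or q there: e:T. ✓
e: no successors, so Box (not p or q) holds vacuously. ✓
That's 4 of 5 worlds, so 4/5.

4/5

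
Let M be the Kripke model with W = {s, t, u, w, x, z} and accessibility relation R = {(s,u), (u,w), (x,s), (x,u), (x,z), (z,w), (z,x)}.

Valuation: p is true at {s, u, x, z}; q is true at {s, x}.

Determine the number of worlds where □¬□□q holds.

2

s: successors {u}; ¬□□q there: u:F. ✗
t: no successors, so □¬□□q holds vacuously. ✓
u: successors {w}; ¬□□q there: w:F. ✗
w: no successors, so □¬□□q holds vacuously. ✓
x: successors {s, u, z}; ¬□□q there: s:T, u:F, z:T. ✗
z: successors {w, x}; ¬□□q there: w:F, x:T. ✗
Satisfying worlds: {t, w}.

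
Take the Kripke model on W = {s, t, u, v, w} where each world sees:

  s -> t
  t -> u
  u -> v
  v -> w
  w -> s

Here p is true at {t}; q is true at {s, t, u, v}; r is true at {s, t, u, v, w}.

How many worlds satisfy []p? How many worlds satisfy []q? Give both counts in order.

For []p:
s: successors {t}; p there: t:T. ✓
t: successors {u}; p there: u:F. ✗
u: successors {v}; p there: v:F. ✗
v: successors {w}; p there: w:F. ✗
w: successors {s}; p there: s:F. ✗
— 1 world.
For []q:
s: successors {t}; q there: t:T. ✓
t: successors {u}; q there: u:T. ✓
u: successors {v}; q there: v:T. ✓
v: successors {w}; q there: w:F. ✗
w: successors {s}; q there: s:T. ✓
— 4 worlds.

1 and 4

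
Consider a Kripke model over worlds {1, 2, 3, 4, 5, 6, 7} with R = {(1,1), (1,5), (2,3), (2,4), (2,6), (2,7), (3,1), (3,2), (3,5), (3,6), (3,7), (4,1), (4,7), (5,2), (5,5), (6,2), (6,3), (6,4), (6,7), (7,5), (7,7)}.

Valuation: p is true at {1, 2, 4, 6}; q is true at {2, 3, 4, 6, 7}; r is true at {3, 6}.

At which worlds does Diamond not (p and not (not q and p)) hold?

{1, 2, 3, 4, 5, 6, 7}

1: successors {1, 5}; not (p and not (not q and p)) there: 1:T, 5:T. ✓
2: successors {3, 4, 6, 7}; not (p and not (not q and p)) there: 3:T, 4:F, 6:F, 7:T. ✓
3: successors {1, 2, 5, 6, 7}; not (p and not (not q and p)) there: 1:T, 2:F, 5:T, 6:F, 7:T. ✓
4: successors {1, 7}; not (p and not (not q and p)) there: 1:T, 7:T. ✓
5: successors {2, 5}; not (p and not (not q and p)) there: 2:F, 5:T. ✓
6: successors {2, 3, 4, 7}; not (p and not (not q and p)) there: 2:F, 3:T, 4:F, 7:T. ✓
7: successors {5, 7}; not (p and not (not q and p)) there: 5:T, 7:T. ✓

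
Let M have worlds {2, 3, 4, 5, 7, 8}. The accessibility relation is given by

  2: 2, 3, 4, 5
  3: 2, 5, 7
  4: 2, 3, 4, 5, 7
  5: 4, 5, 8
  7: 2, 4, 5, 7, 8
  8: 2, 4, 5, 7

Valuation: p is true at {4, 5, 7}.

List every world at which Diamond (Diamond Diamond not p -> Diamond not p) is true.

{2, 3, 4, 5, 7, 8}

2: successors {2, 3, 4, 5}; Diamond Diamond not p -> Diamond not p there: 2:T, 3:T, 4:T, 5:T. ✓
3: successors {2, 5, 7}; Diamond Diamond not p -> Diamond not p there: 2:T, 5:T, 7:T. ✓
4: successors {2, 3, 4, 5, 7}; Diamond Diamond not p -> Diamond not p there: 2:T, 3:T, 4:T, 5:T, 7:T. ✓
5: successors {4, 5, 8}; Diamond Diamond not p -> Diamond not p there: 4:T, 5:T, 8:T. ✓
7: successors {2, 4, 5, 7, 8}; Diamond Diamond not p -> Diamond not p there: 2:T, 4:T, 5:T, 7:T, 8:T. ✓
8: successors {2, 4, 5, 7}; Diamond Diamond not p -> Diamond not p there: 2:T, 4:T, 5:T, 7:T. ✓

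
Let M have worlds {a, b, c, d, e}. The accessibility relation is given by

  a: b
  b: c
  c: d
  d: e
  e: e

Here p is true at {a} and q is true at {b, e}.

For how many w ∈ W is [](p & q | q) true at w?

a: successors {b}; p & q | q there: b:T. ✓
b: successors {c}; p & q | q there: c:F. ✗
c: successors {d}; p & q | q there: d:F. ✗
d: successors {e}; p & q | q there: e:T. ✓
e: successors {e}; p & q | q there: e:T. ✓
Satisfying worlds: {a, d, e}.

3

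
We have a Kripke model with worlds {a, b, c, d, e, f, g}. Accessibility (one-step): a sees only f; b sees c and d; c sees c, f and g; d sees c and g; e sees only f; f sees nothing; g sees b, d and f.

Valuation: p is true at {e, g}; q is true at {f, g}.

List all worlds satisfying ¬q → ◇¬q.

{b, c, d, f, g}

a: ¬q is T, ◇¬q is F. ✗
b: ¬q is T, ◇¬q is T. ✓
c: ¬q is T, ◇¬q is T. ✓
d: ¬q is T, ◇¬q is T. ✓
e: ¬q is T, ◇¬q is F. ✗
f: ¬q is F, ◇¬q is F. ✓
g: ¬q is F, ◇¬q is T. ✓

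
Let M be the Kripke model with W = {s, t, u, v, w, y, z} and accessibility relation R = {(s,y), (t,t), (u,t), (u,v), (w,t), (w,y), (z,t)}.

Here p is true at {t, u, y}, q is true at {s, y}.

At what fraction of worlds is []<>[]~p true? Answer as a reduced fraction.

2/7

s: successors {y}; <>[]~p there: y:F. ✗
t: successors {t}; <>[]~p there: t:F. ✗
u: successors {t, v}; <>[]~p there: t:F, v:F. ✗
v: no successors, so []<>[]~p holds vacuously. ✓
w: successors {t, y}; <>[]~p there: t:F, y:F. ✗
y: no successors, so []<>[]~p holds vacuously. ✓
z: successors {t}; <>[]~p there: t:F. ✗
That's 2 of 7 worlds, so 2/7.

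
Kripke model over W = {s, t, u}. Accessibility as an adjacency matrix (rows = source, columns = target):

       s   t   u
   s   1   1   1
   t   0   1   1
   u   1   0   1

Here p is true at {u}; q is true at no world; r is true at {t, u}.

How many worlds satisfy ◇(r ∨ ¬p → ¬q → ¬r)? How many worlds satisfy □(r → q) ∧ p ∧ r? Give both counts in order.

2 and 0

For ◇(r ∨ ¬p → ¬q → ¬r):
s: successors {s, t, u}; r ∨ ¬p → ¬q → ¬r there: s:T, t:F, u:F. ✓
t: successors {t, u}; r ∨ ¬p → ¬q → ¬r there: t:F, u:F. ✗
u: successors {s, u}; r ∨ ¬p → ¬q → ¬r there: s:T, u:F. ✓
— 2 worlds.
For □(r → q) ∧ p ∧ r:
s: □(r → q) is F, p ∧ r is F. ✗
t: □(r → q) is F, p ∧ r is F. ✗
u: □(r → q) is F, p ∧ r is T. ✗
— 0 worlds.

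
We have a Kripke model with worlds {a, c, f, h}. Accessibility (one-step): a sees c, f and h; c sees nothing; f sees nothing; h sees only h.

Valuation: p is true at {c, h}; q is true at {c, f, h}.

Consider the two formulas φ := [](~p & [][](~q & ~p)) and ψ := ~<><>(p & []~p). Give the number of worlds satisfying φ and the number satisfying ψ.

For [](~p & [][](~q & ~p)):
a: successors {c, f, h}; ~p & [][](~q & ~p) there: c:F, f:T, h:F. ✗
c: no successors, so [](~p & [][](~q & ~p)) holds vacuously. ✓
f: no successors, so [](~p & [][](~q & ~p)) holds vacuously. ✓
h: successors {h}; ~p & [][](~q & ~p) there: h:F. ✗
— 2 worlds.
For ~<><>(p & []~p):
a: <><>(p & []~p) is F. ✓
c: <><>(p & []~p) is F. ✓
f: <><>(p & []~p) is F. ✓
h: <><>(p & []~p) is F. ✓
— 4 worlds.

2 and 4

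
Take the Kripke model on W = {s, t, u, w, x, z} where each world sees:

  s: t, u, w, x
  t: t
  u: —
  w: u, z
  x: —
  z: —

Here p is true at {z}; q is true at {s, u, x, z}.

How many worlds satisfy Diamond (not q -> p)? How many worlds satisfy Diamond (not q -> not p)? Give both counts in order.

2 and 3

For Diamond (not q -> p):
s: successors {t, u, w, x}; not q -> p there: t:F, u:T, w:F, x:T. ✓
t: successors {t}; not q -> p there: t:F. ✗
u: no successors, so Diamond (not q -> p) fails. ✗
w: successors {u, z}; not q -> p there: u:T, z:T. ✓
x: no successors, so Diamond (not q -> p) fails. ✗
z: no successors, so Diamond (not q -> p) fails. ✗
— 2 worlds.
For Diamond (not q -> not p):
s: successors {t, u, w, x}; not q -> not p there: t:T, u:T, w:T, x:T. ✓
t: successors {t}; not q -> not p there: t:T. ✓
u: no successors, so Diamond (not q -> not p) fails. ✗
w: successors {u, z}; not q -> not p there: u:T, z:T. ✓
x: no successors, so Diamond (not q -> not p) fails. ✗
z: no successors, so Diamond (not q -> not p) fails. ✗
— 3 worlds.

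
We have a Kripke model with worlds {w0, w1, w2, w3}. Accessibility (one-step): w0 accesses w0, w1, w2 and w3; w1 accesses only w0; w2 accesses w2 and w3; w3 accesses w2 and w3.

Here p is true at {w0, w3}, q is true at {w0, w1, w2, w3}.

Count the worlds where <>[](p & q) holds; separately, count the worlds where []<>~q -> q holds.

1 and 4

For <>[](p & q):
w0: successors {w0, w1, w2, w3}; [](p & q) there: w0:F, w1:T, w2:F, w3:F. ✓
w1: successors {w0}; [](p & q) there: w0:F. ✗
w2: successors {w2, w3}; [](p & q) there: w2:F, w3:F. ✗
w3: successors {w2, w3}; [](p & q) there: w2:F, w3:F. ✗
— 1 world.
For []<>~q -> q:
w0: []<>~q is F, q is T. ✓
w1: []<>~q is F, q is T. ✓
w2: []<>~q is F, q is T. ✓
w3: []<>~q is F, q is T. ✓
— 4 worlds.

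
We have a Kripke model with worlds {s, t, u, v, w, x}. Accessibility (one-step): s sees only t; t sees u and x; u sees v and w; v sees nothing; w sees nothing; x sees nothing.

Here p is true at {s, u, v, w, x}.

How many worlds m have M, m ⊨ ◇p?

2

s: successors {t}; p there: t:F. ✗
t: successors {u, x}; p there: u:T, x:T. ✓
u: successors {v, w}; p there: v:T, w:T. ✓
v: no successors, so ◇p fails. ✗
w: no successors, so ◇p fails. ✗
x: no successors, so ◇p fails. ✗
Satisfying worlds: {t, u}.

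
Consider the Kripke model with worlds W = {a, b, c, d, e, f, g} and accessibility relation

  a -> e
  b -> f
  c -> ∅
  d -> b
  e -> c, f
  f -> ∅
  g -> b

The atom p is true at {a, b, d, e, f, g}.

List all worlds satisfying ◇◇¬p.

{a}

a: successors {e}; ◇¬p there: e:T. ✓
b: successors {f}; ◇¬p there: f:F. ✗
c: no successors, so ◇◇¬p fails. ✗
d: successors {b}; ◇¬p there: b:F. ✗
e: successors {c, f}; ◇¬p there: c:F, f:F. ✗
f: no successors, so ◇◇¬p fails. ✗
g: successors {b}; ◇¬p there: b:F. ✗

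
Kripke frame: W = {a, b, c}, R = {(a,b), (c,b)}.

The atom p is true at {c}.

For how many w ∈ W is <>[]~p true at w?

2

a: successors {b}; []~p there: b:T. ✓
b: no successors, so <>[]~p fails. ✗
c: successors {b}; []~p there: b:T. ✓
Satisfying worlds: {a, c}.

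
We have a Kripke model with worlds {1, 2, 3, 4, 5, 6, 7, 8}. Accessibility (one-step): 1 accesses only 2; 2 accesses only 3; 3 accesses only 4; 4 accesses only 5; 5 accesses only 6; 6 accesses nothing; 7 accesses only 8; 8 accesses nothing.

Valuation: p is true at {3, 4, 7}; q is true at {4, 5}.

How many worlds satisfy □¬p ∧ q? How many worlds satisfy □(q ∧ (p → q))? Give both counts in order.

2 and 4

For □¬p ∧ q:
1: □¬p is T, q is F. ✗
2: □¬p is F, q is F. ✗
3: □¬p is F, q is F. ✗
4: □¬p is T, q is T. ✓
5: □¬p is T, q is T. ✓
6: □¬p is T, q is F. ✗
7: □¬p is T, q is F. ✗
8: □¬p is T, q is F. ✗
— 2 worlds.
For □(q ∧ (p → q)):
1: successors {2}; q ∧ (p → q) there: 2:F. ✗
2: successors {3}; q ∧ (p → q) there: 3:F. ✗
3: successors {4}; q ∧ (p → q) there: 4:T. ✓
4: successors {5}; q ∧ (p → q) there: 5:T. ✓
5: successors {6}; q ∧ (p → q) there: 6:F. ✗
6: no successors, so □(q ∧ (p → q)) holds vacuously. ✓
7: successors {8}; q ∧ (p → q) there: 8:F. ✗
8: no successors, so □(q ∧ (p → q)) holds vacuously. ✓
— 4 worlds.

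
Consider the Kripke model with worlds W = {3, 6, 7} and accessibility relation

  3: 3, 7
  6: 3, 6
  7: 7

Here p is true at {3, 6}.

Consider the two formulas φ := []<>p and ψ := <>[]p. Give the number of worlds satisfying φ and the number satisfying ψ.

For []<>p:
3: successors {3, 7}; <>p there: 3:T, 7:F. ✗
6: successors {3, 6}; <>p there: 3:T, 6:T. ✓
7: successors {7}; <>p there: 7:F. ✗
— 1 world.
For <>[]p:
3: successors {3, 7}; []p there: 3:F, 7:F. ✗
6: successors {3, 6}; []p there: 3:F, 6:T. ✓
7: successors {7}; []p there: 7:F. ✗
— 1 world.

1 and 1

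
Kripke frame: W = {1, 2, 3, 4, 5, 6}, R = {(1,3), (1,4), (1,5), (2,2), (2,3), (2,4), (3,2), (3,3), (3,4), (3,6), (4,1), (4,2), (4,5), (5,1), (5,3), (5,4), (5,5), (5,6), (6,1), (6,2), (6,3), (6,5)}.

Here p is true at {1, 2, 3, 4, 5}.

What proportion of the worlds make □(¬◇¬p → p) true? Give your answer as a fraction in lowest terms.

1: successors {3, 4, 5}; ¬◇¬p → p there: 3:T, 4:T, 5:T. ✓
2: successors {2, 3, 4}; ¬◇¬p → p there: 2:T, 3:T, 4:T. ✓
3: successors {2, 3, 4, 6}; ¬◇¬p → p there: 2:T, 3:T, 4:T, 6:F. ✗
4: successors {1, 2, 5}; ¬◇¬p → p there: 1:T, 2:T, 5:T. ✓
5: successors {1, 3, 4, 5, 6}; ¬◇¬p → p there: 1:T, 3:T, 4:T, 5:T, 6:F. ✗
6: successors {1, 2, 3, 5}; ¬◇¬p → p there: 1:T, 2:T, 3:T, 5:T. ✓
That's 4 of 6 worlds, so 4/6 = 2/3.

2/3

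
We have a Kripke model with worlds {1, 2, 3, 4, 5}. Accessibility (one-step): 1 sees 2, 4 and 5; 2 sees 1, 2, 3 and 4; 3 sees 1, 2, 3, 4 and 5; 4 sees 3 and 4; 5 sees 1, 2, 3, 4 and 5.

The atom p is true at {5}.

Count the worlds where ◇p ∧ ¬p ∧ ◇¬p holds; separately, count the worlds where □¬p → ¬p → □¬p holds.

For ◇p ∧ ¬p ∧ ◇¬p:
1: ◇p ∧ ¬p is T, ◇¬p is T. ✓
2: ◇p ∧ ¬p is F, ◇¬p is T. ✗
3: ◇p ∧ ¬p is T, ◇¬p is T. ✓
4: ◇p ∧ ¬p is F, ◇¬p is T. ✗
5: ◇p ∧ ¬p is F, ◇¬p is T. ✗
— 2 worlds.
For □¬p → ¬p → □¬p:
1: □¬p is F, ¬p → □¬p is F. ✓
2: □¬p is T, ¬p → □¬p is T. ✓
3: □¬p is F, ¬p → □¬p is F. ✓
4: □¬p is T, ¬p → □¬p is T. ✓
5: □¬p is F, ¬p → □¬p is T. ✓
— 5 worlds.

2 and 5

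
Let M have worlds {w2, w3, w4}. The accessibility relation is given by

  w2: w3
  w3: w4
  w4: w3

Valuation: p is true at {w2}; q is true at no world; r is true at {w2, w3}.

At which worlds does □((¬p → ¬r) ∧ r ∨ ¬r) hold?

w2: successors {w3}; (¬p → ¬r) ∧ r ∨ ¬r there: w3:F. ✗
w3: successors {w4}; (¬p → ¬r) ∧ r ∨ ¬r there: w4:T. ✓
w4: successors {w3}; (¬p → ¬r) ∧ r ∨ ¬r there: w3:F. ✗

{w3}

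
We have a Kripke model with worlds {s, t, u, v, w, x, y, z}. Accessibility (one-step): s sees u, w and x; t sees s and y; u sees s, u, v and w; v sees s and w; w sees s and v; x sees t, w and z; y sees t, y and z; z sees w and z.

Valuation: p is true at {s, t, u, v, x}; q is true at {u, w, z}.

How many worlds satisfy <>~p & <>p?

6

s: <>~p is T, <>p is T. ✓
t: <>~p is T, <>p is T. ✓
u: <>~p is T, <>p is T. ✓
v: <>~p is T, <>p is T. ✓
w: <>~p is F, <>p is T. ✗
x: <>~p is T, <>p is T. ✓
y: <>~p is T, <>p is T. ✓
z: <>~p is T, <>p is F. ✗
Satisfying worlds: {s, t, u, v, x, y}.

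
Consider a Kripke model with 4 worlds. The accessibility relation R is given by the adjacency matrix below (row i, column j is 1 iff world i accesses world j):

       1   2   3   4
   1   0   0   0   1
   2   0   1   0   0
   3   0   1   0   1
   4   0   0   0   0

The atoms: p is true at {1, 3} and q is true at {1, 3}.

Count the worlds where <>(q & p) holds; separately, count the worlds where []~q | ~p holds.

0 and 4

For <>(q & p):
1: successors {4}; q & p there: 4:F. ✗
2: successors {2}; q & p there: 2:F. ✗
3: successors {2, 4}; q & p there: 2:F, 4:F. ✗
4: no successors, so <>(q & p) fails. ✗
— 0 worlds.
For []~q | ~p:
1: []~q is T, ~p is F. ✓
2: []~q is T, ~p is T. ✓
3: []~q is T, ~p is F. ✓
4: []~q is T, ~p is T. ✓
— 4 worlds.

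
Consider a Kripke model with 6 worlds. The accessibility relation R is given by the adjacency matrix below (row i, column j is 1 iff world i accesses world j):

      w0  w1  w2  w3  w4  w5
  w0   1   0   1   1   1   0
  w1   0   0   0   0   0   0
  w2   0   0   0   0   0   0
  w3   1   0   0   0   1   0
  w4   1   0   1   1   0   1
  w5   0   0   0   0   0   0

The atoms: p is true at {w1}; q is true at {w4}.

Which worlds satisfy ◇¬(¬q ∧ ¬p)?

w0: successors {w0, w2, w3, w4}; ¬(¬q ∧ ¬p) there: w0:F, w2:F, w3:F, w4:T. ✓
w1: no successors, so ◇¬(¬q ∧ ¬p) fails. ✗
w2: no successors, so ◇¬(¬q ∧ ¬p) fails. ✗
w3: successors {w0, w4}; ¬(¬q ∧ ¬p) there: w0:F, w4:T. ✓
w4: successors {w0, w2, w3, w5}; ¬(¬q ∧ ¬p) there: w0:F, w2:F, w3:F, w5:F. ✗
w5: no successors, so ◇¬(¬q ∧ ¬p) fails. ✗

{w0, w3}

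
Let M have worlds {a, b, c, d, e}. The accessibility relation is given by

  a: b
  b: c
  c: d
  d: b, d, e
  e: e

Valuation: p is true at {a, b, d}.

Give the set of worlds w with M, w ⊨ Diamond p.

{a, c, d}

a: successors {b}; p there: b:T. ✓
b: successors {c}; p there: c:F. ✗
c: successors {d}; p there: d:T. ✓
d: successors {b, d, e}; p there: b:T, d:T, e:F. ✓
e: successors {e}; p there: e:F. ✗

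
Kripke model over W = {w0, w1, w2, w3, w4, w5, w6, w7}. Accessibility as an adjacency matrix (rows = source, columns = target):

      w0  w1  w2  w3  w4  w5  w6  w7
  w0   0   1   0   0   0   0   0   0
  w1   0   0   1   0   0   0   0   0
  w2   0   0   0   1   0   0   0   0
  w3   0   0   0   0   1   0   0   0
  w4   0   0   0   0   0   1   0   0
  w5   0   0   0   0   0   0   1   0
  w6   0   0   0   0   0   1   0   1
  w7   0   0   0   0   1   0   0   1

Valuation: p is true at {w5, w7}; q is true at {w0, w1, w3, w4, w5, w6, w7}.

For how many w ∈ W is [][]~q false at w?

7

w0: successors {w1}; []~q there: w1:T. ✓
w1: successors {w2}; []~q there: w2:F. ✗
w2: successors {w3}; []~q there: w3:F. ✗
w3: successors {w4}; []~q there: w4:F. ✗
w4: successors {w5}; []~q there: w5:F. ✗
w5: successors {w6}; []~q there: w6:F. ✗
w6: successors {w5, w7}; []~q there: w5:F, w7:F. ✗
w7: successors {w4, w7}; []~q there: w4:F, w7:F. ✗
Satisfying worlds: {w0}.
So [][]~q fails at the other 7 worlds.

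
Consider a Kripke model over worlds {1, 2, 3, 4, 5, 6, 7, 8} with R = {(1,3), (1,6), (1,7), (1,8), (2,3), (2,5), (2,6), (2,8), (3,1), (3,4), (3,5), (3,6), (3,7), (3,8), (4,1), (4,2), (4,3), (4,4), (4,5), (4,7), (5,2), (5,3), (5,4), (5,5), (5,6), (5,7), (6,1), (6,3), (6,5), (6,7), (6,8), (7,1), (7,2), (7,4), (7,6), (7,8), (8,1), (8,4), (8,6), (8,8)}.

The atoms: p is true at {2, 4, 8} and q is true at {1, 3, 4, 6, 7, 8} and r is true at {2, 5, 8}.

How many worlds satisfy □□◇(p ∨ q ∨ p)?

8

1: successors {3, 6, 7, 8}; □◇(p ∨ q ∨ p) there: 3:T, 6:T, 7:T, 8:T. ✓
2: successors {3, 5, 6, 8}; □◇(p ∨ q ∨ p) there: 3:T, 5:T, 6:T, 8:T. ✓
3: successors {1, 4, 5, 6, 7, 8}; □◇(p ∨ q ∨ p) there: 1:T, 4:T, 5:T, 6:T, 7:T, 8:T. ✓
4: successors {1, 2, 3, 4, 5, 7}; □◇(p ∨ q ∨ p) there: 1:T, 2:T, 3:T, 4:T, 5:T, 7:T. ✓
5: successors {2, 3, 4, 5, 6, 7}; □◇(p ∨ q ∨ p) there: 2:T, 3:T, 4:T, 5:T, 6:T, 7:T. ✓
6: successors {1, 3, 5, 7, 8}; □◇(p ∨ q ∨ p) there: 1:T, 3:T, 5:T, 7:T, 8:T. ✓
7: successors {1, 2, 4, 6, 8}; □◇(p ∨ q ∨ p) there: 1:T, 2:T, 4:T, 6:T, 8:T. ✓
8: successors {1, 4, 6, 8}; □◇(p ∨ q ∨ p) there: 1:T, 4:T, 6:T, 8:T. ✓
Satisfying worlds: {1, 2, 3, 4, 5, 6, 7, 8}.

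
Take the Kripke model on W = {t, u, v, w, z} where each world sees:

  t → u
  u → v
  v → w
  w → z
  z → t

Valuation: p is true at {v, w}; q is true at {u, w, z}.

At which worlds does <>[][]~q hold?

{v, z}

t: successors {u}; [][]~q there: u:F. ✗
u: successors {v}; [][]~q there: v:F. ✗
v: successors {w}; [][]~q there: w:T. ✓
w: successors {z}; [][]~q there: z:F. ✗
z: successors {t}; [][]~q there: t:T. ✓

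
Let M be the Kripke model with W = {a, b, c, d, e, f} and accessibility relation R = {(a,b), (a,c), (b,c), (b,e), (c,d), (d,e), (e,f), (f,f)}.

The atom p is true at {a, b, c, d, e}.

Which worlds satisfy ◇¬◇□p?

a: successors {b, c}; ¬◇□p there: b:F, c:F. ✗
b: successors {c, e}; ¬◇□p there: c:F, e:T. ✓
c: successors {d}; ¬◇□p there: d:T. ✓
d: successors {e}; ¬◇□p there: e:T. ✓
e: successors {f}; ¬◇□p there: f:T. ✓
f: successors {f}; ¬◇□p there: f:T. ✓

{b, c, d, e, f}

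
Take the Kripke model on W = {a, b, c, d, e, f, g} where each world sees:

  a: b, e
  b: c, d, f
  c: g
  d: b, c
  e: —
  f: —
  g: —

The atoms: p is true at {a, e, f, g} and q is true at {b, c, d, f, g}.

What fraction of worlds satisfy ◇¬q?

1/7

a: successors {b, e}; ¬q there: b:F, e:T. ✓
b: successors {c, d, f}; ¬q there: c:F, d:F, f:F. ✗
c: successors {g}; ¬q there: g:F. ✗
d: successors {b, c}; ¬q there: b:F, c:F. ✗
e: no successors, so ◇¬q fails. ✗
f: no successors, so ◇¬q fails. ✗
g: no successors, so ◇¬q fails. ✗
That's 1 of 7 worlds, so 1/7.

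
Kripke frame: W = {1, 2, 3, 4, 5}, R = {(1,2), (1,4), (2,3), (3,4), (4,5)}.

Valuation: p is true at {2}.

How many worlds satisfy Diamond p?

1

1: successors {2, 4}; p there: 2:T, 4:F. ✓
2: successors {3}; p there: 3:F. ✗
3: successors {4}; p there: 4:F. ✗
4: successors {5}; p there: 5:F. ✗
5: no successors, so Diamond p fails. ✗
Satisfying worlds: {1}.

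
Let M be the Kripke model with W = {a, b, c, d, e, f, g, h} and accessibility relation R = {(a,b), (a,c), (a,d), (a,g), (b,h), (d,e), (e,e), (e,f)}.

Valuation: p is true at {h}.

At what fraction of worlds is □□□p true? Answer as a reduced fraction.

a: successors {b, c, d, g}; □□p there: b:T, c:T, d:F, g:T. ✗
b: successors {h}; □□p there: h:T. ✓
c: no successors, so □□□p holds vacuously. ✓
d: successors {e}; □□p there: e:F. ✗
e: successors {e, f}; □□p there: e:F, f:T. ✗
f: no successors, so □□□p holds vacuously. ✓
g: no successors, so □□□p holds vacuously. ✓
h: no successors, so □□□p holds vacuously. ✓
That's 5 of 8 worlds, so 5/8.

5/8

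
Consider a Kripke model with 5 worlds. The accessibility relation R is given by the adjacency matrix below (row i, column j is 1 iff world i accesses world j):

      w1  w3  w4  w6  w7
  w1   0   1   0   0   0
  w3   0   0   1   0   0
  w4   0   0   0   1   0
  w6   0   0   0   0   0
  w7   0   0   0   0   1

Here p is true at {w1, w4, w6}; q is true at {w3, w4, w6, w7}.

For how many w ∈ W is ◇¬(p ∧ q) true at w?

2

w1: successors {w3}; ¬(p ∧ q) there: w3:T. ✓
w3: successors {w4}; ¬(p ∧ q) there: w4:F. ✗
w4: successors {w6}; ¬(p ∧ q) there: w6:F. ✗
w6: no successors, so ◇¬(p ∧ q) fails. ✗
w7: successors {w7}; ¬(p ∧ q) there: w7:T. ✓
Satisfying worlds: {w1, w7}.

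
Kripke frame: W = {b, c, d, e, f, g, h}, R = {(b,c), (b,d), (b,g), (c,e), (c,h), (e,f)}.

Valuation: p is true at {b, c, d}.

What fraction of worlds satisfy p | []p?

b: p is T, []p is F. ✓
c: p is T, []p is F. ✓
d: p is T, []p is T. ✓
e: p is F, []p is F. ✗
f: p is F, []p is T. ✓
g: p is F, []p is T. ✓
h: p is F, []p is T. ✓
That's 6 of 7 worlds, so 6/7.

6/7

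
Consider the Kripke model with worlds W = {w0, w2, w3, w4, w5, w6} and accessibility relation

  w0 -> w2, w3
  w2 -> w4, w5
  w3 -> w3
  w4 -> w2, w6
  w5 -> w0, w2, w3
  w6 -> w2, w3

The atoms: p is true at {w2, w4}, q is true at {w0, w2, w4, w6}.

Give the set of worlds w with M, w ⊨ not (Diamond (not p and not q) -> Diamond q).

w0: Diamond (not p and not q) -> Diamond q is T. ✗
w2: Diamond (not p and not q) -> Diamond q is T. ✗
w3: Diamond (not p and not q) -> Diamond q is F. ✓
w4: Diamond (not p and not q) -> Diamond q is T. ✗
w5: Diamond (not p and not q) -> Diamond q is T. ✗
w6: Diamond (not p and not q) -> Diamond q is T. ✗

{w3}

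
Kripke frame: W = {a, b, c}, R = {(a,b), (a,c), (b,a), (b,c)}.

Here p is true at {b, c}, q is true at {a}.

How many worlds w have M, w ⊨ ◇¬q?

a: successors {b, c}; ¬q there: b:T, c:T. ✓
b: successors {a, c}; ¬q there: a:F, c:T. ✓
c: no successors, so ◇¬q fails. ✗
Satisfying worlds: {a, b}.

2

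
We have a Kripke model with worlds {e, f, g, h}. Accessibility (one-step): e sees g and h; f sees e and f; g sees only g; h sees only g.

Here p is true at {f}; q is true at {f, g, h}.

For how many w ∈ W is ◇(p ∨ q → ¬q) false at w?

e: successors {g, h}; p ∨ q → ¬q there: g:F, h:F. ✗
f: successors {e, f}; p ∨ q → ¬q there: e:T, f:F. ✓
g: successors {g}; p ∨ q → ¬q there: g:F. ✗
h: successors {g}; p ∨ q → ¬q there: g:F. ✗
Satisfying worlds: {f}.
So ◇(p ∨ q → ¬q) fails at the other 3 worlds.

3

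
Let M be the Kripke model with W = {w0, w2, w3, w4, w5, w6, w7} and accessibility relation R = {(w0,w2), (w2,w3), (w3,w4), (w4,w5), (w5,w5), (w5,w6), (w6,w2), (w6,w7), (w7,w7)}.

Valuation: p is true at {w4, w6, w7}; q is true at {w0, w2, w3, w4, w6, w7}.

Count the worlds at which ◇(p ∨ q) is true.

6

w0: successors {w2}; p ∨ q there: w2:T. ✓
w2: successors {w3}; p ∨ q there: w3:T. ✓
w3: successors {w4}; p ∨ q there: w4:T. ✓
w4: successors {w5}; p ∨ q there: w5:F. ✗
w5: successors {w5, w6}; p ∨ q there: w5:F, w6:T. ✓
w6: successors {w2, w7}; p ∨ q there: w2:T, w7:T. ✓
w7: successors {w7}; p ∨ q there: w7:T. ✓
Satisfying worlds: {w0, w2, w3, w5, w6, w7}.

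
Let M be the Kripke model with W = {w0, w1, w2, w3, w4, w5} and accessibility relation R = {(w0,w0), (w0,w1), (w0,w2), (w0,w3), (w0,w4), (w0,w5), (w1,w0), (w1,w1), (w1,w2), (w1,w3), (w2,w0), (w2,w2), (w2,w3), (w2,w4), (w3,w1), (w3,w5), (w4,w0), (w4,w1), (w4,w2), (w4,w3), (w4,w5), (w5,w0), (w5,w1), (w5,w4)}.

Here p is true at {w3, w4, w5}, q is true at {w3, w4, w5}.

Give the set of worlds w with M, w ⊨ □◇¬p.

w0: successors {w0, w1, w2, w3, w4, w5}; ◇¬p there: w0:T, w1:T, w2:T, w3:T, w4:T, w5:T. ✓
w1: successors {w0, w1, w2, w3}; ◇¬p there: w0:T, w1:T, w2:T, w3:T. ✓
w2: successors {w0, w2, w3, w4}; ◇¬p there: w0:T, w2:T, w3:T, w4:T. ✓
w3: successors {w1, w5}; ◇¬p there: w1:T, w5:T. ✓
w4: successors {w0, w1, w2, w3, w5}; ◇¬p there: w0:T, w1:T, w2:T, w3:T, w5:T. ✓
w5: successors {w0, w1, w4}; ◇¬p there: w0:T, w1:T, w4:T. ✓

{w0, w1, w2, w3, w4, w5}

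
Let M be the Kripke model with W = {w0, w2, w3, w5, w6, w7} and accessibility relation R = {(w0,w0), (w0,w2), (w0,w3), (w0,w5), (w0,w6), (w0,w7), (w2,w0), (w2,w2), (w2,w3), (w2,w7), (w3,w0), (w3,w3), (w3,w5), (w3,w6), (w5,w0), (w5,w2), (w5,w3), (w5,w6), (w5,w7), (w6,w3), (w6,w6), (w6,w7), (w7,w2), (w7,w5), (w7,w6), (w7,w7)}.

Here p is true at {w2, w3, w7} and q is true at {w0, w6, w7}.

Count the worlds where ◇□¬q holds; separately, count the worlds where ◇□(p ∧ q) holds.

0 and 0

For ◇□¬q:
w0: successors {w0, w2, w3, w5, w6, w7}; □¬q there: w0:F, w2:F, w3:F, w5:F, w6:F, w7:F. ✗
w2: successors {w0, w2, w3, w7}; □¬q there: w0:F, w2:F, w3:F, w7:F. ✗
w3: successors {w0, w3, w5, w6}; □¬q there: w0:F, w3:F, w5:F, w6:F. ✗
w5: successors {w0, w2, w3, w6, w7}; □¬q there: w0:F, w2:F, w3:F, w6:F, w7:F. ✗
w6: successors {w3, w6, w7}; □¬q there: w3:F, w6:F, w7:F. ✗
w7: successors {w2, w5, w6, w7}; □¬q there: w2:F, w5:F, w6:F, w7:F. ✗
— 0 worlds.
For ◇□(p ∧ q):
w0: successors {w0, w2, w3, w5, w6, w7}; □(p ∧ q) there: w0:F, w2:F, w3:F, w5:F, w6:F, w7:F. ✗
w2: successors {w0, w2, w3, w7}; □(p ∧ q) there: w0:F, w2:F, w3:F, w7:F. ✗
w3: successors {w0, w3, w5, w6}; □(p ∧ q) there: w0:F, w3:F, w5:F, w6:F. ✗
w5: successors {w0, w2, w3, w6, w7}; □(p ∧ q) there: w0:F, w2:F, w3:F, w6:F, w7:F. ✗
w6: successors {w3, w6, w7}; □(p ∧ q) there: w3:F, w6:F, w7:F. ✗
w7: successors {w2, w5, w6, w7}; □(p ∧ q) there: w2:F, w5:F, w6:F, w7:F. ✗
— 0 worlds.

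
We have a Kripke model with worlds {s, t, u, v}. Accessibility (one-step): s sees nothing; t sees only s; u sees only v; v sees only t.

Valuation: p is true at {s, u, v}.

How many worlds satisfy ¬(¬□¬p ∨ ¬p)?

2

s: ¬□¬p ∨ ¬p is F. ✓
t: ¬□¬p ∨ ¬p is T. ✗
u: ¬□¬p ∨ ¬p is T. ✗
v: ¬□¬p ∨ ¬p is F. ✓
Satisfying worlds: {s, v}.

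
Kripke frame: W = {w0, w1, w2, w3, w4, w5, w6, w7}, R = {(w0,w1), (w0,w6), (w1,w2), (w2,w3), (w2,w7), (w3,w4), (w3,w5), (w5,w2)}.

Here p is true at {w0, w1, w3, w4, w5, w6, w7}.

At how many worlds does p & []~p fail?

3

w0: p is T, []~p is F. ✗
w1: p is T, []~p is T. ✓
w2: p is F, []~p is F. ✗
w3: p is T, []~p is F. ✗
w4: p is T, []~p is T. ✓
w5: p is T, []~p is T. ✓
w6: p is T, []~p is T. ✓
w7: p is T, []~p is T. ✓
Satisfying worlds: {w1, w4, w5, w6, w7}.
So p & []~p fails at the other 3 worlds.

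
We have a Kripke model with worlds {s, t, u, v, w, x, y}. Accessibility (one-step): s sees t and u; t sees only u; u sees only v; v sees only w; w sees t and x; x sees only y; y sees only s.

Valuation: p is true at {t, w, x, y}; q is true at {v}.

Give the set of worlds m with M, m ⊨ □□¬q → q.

{s, t, v}

s: □□¬q is F, q is F. ✓
t: □□¬q is F, q is F. ✓
u: □□¬q is T, q is F. ✗
v: □□¬q is T, q is T. ✓
w: □□¬q is T, q is F. ✗
x: □□¬q is T, q is F. ✗
y: □□¬q is T, q is F. ✗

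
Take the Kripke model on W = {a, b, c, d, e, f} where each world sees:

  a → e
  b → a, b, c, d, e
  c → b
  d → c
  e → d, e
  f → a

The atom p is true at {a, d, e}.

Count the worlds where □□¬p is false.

a: successors {e}; □¬p there: e:F. ✗
b: successors {a, b, c, d, e}; □¬p there: a:F, b:F, c:T, d:T, e:F. ✗
c: successors {b}; □¬p there: b:F. ✗
d: successors {c}; □¬p there: c:T. ✓
e: successors {d, e}; □¬p there: d:T, e:F. ✗
f: successors {a}; □¬p there: a:F. ✗
Satisfying worlds: {d}.
So □□¬p fails at the other 5 worlds.

5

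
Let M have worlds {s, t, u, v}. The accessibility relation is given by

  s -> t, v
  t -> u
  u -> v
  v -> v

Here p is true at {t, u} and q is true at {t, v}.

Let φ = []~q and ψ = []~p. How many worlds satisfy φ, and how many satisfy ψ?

For []~q:
s: successors {t, v}; ~q there: t:F, v:F. ✗
t: successors {u}; ~q there: u:T. ✓
u: successors {v}; ~q there: v:F. ✗
v: successors {v}; ~q there: v:F. ✗
— 1 world.
For []~p:
s: successors {t, v}; ~p there: t:F, v:T. ✗
t: successors {u}; ~p there: u:F. ✗
u: successors {v}; ~p there: v:T. ✓
v: successors {v}; ~p there: v:T. ✓
— 2 worlds.

1 and 2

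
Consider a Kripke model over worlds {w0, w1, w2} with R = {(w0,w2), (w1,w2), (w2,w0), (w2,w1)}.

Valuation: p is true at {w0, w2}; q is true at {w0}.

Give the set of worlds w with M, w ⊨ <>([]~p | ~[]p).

w0: successors {w2}; []~p | ~[]p there: w2:T. ✓
w1: successors {w2}; []~p | ~[]p there: w2:T. ✓
w2: successors {w0, w1}; []~p | ~[]p there: w0:F, w1:F. ✗

{w0, w1}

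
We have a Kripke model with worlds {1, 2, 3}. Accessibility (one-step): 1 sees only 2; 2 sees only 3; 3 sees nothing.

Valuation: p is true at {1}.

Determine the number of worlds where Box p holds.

1

1: successors {2}; p there: 2:F. ✗
2: successors {3}; p there: 3:F. ✗
3: no successors, so Box p holds vacuously. ✓
Satisfying worlds: {3}.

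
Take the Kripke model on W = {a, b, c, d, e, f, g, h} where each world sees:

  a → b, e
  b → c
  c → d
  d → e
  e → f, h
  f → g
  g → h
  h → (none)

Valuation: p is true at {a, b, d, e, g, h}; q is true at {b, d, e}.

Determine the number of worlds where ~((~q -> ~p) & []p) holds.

a: (~q -> ~p) & []p is F. ✓
b: (~q -> ~p) & []p is F. ✓
c: (~q -> ~p) & []p is T. ✗
d: (~q -> ~p) & []p is T. ✗
e: (~q -> ~p) & []p is F. ✓
f: (~q -> ~p) & []p is T. ✗
g: (~q -> ~p) & []p is F. ✓
h: (~q -> ~p) & []p is F. ✓
Satisfying worlds: {a, b, e, g, h}.

5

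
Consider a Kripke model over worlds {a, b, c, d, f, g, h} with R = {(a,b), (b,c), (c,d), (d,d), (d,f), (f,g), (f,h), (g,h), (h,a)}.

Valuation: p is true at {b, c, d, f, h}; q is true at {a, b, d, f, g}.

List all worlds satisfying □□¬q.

{a}

a: successors {b}; □¬q there: b:T. ✓
b: successors {c}; □¬q there: c:F. ✗
c: successors {d}; □¬q there: d:F. ✗
d: successors {d, f}; □¬q there: d:F, f:F. ✗
f: successors {g, h}; □¬q there: g:T, h:F. ✗
g: successors {h}; □¬q there: h:F. ✗
h: successors {a}; □¬q there: a:F. ✗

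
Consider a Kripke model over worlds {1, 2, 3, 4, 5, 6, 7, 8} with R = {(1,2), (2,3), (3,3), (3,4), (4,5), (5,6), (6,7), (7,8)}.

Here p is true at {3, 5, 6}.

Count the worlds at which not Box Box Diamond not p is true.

3

1: Box Box Diamond not p is T. ✗
2: Box Box Diamond not p is F. ✓
3: Box Box Diamond not p is F. ✓
4: Box Box Diamond not p is T. ✗
5: Box Box Diamond not p is T. ✗
6: Box Box Diamond not p is F. ✓
7: Box Box Diamond not p is T. ✗
8: Box Box Diamond not p is T. ✗
Satisfying worlds: {2, 3, 6}.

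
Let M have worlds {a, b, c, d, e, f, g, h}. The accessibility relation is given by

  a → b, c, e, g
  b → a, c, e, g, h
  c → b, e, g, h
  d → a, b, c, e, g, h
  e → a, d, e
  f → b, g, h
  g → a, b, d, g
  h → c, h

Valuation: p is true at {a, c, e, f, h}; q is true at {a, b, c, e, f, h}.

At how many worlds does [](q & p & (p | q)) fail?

a: successors {b, c, e, g}; q & p & (p | q) there: b:F, c:T, e:T, g:F. ✗
b: successors {a, c, e, g, h}; q & p & (p | q) there: a:T, c:T, e:T, g:F, h:T. ✗
c: successors {b, e, g, h}; q & p & (p | q) there: b:F, e:T, g:F, h:T. ✗
d: successors {a, b, c, e, g, h}; q & p & (p | q) there: a:T, b:F, c:T, e:T, g:F, h:T. ✗
e: successors {a, d, e}; q & p & (p | q) there: a:T, d:F, e:T. ✗
f: successors {b, g, h}; q & p & (p | q) there: b:F, g:F, h:T. ✗
g: successors {a, b, d, g}; q & p & (p | q) there: a:T, b:F, d:F, g:F. ✗
h: successors {c, h}; q & p & (p | q) there: c:T, h:T. ✓
Satisfying worlds: {h}.
So [](q & p & (p | q)) fails at the other 7 worlds.

7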